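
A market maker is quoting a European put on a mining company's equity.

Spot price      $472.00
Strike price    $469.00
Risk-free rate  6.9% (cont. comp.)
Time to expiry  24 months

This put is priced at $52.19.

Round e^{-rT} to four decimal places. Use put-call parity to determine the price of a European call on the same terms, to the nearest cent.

$115.64

exp(−rT) = exp(−0.069·2) = 0.8711
Put-call parity: C − P = S − K·e^(−rT) = 472 − 469·0.8711 = 472 − 408.5459 = 63.4541
C = P + (C − P) = 52.19 + (63.4541) = 115.6441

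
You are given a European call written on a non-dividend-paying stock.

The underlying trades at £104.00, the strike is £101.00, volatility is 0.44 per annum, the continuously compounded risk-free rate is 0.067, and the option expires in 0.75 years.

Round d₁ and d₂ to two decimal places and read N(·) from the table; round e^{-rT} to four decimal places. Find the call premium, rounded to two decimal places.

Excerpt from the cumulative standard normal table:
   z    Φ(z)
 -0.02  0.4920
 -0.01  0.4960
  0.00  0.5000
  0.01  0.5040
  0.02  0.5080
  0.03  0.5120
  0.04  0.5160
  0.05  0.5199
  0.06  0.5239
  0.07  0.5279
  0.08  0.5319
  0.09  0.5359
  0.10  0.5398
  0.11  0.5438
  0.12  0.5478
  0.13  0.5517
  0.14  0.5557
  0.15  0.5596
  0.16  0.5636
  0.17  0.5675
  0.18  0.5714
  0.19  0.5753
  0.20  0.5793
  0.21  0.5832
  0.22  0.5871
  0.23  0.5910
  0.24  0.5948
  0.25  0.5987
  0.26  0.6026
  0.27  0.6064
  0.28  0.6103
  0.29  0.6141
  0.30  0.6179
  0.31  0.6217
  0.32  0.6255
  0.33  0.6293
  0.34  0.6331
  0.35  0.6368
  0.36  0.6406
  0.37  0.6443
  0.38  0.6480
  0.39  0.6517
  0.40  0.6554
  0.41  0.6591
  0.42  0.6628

σ√T = 0.44·√0.75 = 0.3811
d₁ = [ln(104/101) + (0.067 + 0.44²/2)·0.75] / 0.3811 = [0.0293 + 0.1229] / 0.3811 = 0.3992 ⇒ 0.40
d₂ = d₁ − σ√T = 0.3992 − 0.3811 = 0.0182 ⇒ 0.02
exp(−rT) = exp(−0.067·0.75) = 0.9510
N(d₁) = N(0.40) = 0.6554;  N(d₂) = N(0.02) = 0.5080
C = 104·0.6554 − 101·0.9510·0.5080 = 68.1616 − 48.7939 = 19.3677

£19.37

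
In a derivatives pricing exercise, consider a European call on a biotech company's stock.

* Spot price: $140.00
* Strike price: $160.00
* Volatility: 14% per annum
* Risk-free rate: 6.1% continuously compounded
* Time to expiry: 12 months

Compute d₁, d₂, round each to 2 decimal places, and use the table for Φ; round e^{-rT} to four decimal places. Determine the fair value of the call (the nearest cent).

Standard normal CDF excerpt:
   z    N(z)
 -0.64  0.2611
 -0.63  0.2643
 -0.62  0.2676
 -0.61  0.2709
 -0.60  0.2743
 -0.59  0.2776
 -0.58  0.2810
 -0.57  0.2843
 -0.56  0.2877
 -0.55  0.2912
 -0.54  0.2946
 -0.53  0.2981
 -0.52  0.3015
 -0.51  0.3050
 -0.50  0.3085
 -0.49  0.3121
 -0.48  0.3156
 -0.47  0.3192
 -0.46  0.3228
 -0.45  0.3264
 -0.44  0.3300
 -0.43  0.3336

$3.91

σ√T = 0.14 × 1.0000 = 0.1400
d₁ = [ln(140/160) + (0.061 + ½·0.14²)·1] / (σ√T) = (-0.1335 + 0.0708) / 0.1400 = -0.4481 → -0.45
d₂ = -0.4481 − 0.1400 = -0.5881 → -0.59
exp(−rT) = exp(−0.061·1) = 0.9408
N(d₁) = N(-0.45) = 0.3264;  N(d₂) = N(-0.59) = 0.2776
C = 140·0.3264 − 160·0.9408·0.2776 = 45.6960 − 41.7866 = 3.9094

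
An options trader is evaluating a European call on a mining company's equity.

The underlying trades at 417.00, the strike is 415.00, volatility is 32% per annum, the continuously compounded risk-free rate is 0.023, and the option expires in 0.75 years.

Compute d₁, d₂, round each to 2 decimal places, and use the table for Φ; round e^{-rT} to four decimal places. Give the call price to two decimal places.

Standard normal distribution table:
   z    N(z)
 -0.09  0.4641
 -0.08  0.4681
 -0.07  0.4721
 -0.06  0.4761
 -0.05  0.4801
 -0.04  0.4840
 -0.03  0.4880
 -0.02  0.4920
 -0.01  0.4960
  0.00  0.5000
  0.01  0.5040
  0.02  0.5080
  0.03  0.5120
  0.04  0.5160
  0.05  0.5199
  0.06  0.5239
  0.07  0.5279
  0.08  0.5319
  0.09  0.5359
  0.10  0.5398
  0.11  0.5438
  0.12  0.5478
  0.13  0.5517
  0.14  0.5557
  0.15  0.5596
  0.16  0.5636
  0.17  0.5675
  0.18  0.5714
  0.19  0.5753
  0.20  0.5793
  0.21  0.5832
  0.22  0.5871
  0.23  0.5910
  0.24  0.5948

T = 0.75;  σ√T = 0.2771
d₁ = [ln(417/415) + (0.023 + ½·0.32²)·0.75] / (σ√T) = (0.0048 + 0.0557) / 0.2771 = 0.2182 ≈ 0.22
d₂ = 0.2182 − 0.2771 = -0.0590 ≈ -0.06
exp(−rT) = exp(−0.023·0.75) = 0.9829
C = 417·N(0.22) − 415·0.9829·N(-0.06) = 417·0.5871 − 415·0.9829·0.4761 = 244.8207 − 194.2029 = 50.6178

50.62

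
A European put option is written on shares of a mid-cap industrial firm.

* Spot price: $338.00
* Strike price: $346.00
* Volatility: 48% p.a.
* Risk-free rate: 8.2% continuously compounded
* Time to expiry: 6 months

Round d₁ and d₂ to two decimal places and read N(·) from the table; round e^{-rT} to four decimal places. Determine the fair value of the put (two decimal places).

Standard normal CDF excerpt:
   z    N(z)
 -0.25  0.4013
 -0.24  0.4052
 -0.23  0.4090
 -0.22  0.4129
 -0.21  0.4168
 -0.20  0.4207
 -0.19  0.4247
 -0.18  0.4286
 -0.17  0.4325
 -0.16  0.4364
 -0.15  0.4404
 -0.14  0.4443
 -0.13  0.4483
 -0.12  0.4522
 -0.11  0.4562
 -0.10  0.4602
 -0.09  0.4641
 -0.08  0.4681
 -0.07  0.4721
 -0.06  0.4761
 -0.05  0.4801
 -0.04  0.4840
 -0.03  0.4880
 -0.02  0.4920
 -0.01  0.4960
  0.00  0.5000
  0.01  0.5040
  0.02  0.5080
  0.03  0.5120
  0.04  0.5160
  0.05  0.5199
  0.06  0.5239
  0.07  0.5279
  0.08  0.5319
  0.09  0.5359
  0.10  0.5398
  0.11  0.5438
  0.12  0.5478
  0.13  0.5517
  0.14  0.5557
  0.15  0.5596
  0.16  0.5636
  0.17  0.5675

$42.36

σ√T = 0.48 × 0.7071 = 0.3394
d₁ = [ln(338/346) + (0.082 + ½·0.48²)·0.5] / (σ√T) = (-0.0234 + 0.0986) / 0.3394 = 0.2216 → 0.22
d₂ = 0.2216 − 0.3394 = -0.1178 → -0.12
exp(−rT) = exp(−0.082·0.5) = 0.9598
N(−d₂) = N(0.12) = 0.5478;  N(−d₁) = N(-0.22) = 0.4129
P = 346·0.9598·0.5478 − 338·0.4129 = 181.9193 − 139.5602 = 42.3591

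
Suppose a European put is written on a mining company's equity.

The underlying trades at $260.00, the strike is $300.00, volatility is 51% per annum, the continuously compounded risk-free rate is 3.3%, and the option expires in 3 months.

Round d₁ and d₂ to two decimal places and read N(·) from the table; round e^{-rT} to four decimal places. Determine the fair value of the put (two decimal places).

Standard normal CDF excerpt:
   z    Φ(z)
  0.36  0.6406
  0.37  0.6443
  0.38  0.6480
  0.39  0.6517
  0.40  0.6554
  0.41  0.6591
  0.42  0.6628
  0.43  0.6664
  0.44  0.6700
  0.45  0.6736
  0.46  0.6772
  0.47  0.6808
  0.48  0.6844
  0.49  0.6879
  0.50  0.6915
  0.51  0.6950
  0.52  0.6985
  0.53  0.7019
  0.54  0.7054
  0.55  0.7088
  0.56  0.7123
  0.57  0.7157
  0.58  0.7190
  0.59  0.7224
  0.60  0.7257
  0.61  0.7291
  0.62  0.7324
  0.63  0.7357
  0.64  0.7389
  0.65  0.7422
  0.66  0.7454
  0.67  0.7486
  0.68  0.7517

$51.38

T = 0.25;  σ√T = 0.2550
d₁ = [ln(260/300) + (0.033 + 0.51²/2)·0.25] / 0.2550 = [-0.1431 + 0.0408] / 0.2550 = -0.4013 ≈ -0.40
d₂ = d₁ − σ√T = -0.4013 − 0.2550 = -0.6563 ≈ -0.66
e^(−rT) = e^(−0.033·0.25) = 0.9918
P = 300·0.9918·N(0.66) − 260·N(0.40) = 300·0.9918·0.7454 − 260·0.6554 = 221.7863 − 170.4040 = 51.3823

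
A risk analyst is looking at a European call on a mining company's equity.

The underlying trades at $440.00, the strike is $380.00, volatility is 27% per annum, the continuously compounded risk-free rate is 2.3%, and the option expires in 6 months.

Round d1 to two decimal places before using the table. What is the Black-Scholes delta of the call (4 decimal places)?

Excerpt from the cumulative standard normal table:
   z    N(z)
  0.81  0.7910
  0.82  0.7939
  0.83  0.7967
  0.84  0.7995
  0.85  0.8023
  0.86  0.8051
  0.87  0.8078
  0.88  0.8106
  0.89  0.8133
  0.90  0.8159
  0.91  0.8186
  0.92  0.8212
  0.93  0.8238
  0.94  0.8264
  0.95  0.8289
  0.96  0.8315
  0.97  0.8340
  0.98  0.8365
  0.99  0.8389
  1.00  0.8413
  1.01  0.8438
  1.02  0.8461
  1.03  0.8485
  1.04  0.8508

σ√T = 0.27·√0.5 = 0.1909
d₁ = [ln(440/380) + (0.023 + 0.27²/2)·0.5] / 0.1909 = [0.1466 + 0.0297] / 0.1909 = 0.9236 ≈ 0.92
N(d₁) = N(0.92) = 0.8212
Δ_call = N(d₁) = 0.8212

0.8212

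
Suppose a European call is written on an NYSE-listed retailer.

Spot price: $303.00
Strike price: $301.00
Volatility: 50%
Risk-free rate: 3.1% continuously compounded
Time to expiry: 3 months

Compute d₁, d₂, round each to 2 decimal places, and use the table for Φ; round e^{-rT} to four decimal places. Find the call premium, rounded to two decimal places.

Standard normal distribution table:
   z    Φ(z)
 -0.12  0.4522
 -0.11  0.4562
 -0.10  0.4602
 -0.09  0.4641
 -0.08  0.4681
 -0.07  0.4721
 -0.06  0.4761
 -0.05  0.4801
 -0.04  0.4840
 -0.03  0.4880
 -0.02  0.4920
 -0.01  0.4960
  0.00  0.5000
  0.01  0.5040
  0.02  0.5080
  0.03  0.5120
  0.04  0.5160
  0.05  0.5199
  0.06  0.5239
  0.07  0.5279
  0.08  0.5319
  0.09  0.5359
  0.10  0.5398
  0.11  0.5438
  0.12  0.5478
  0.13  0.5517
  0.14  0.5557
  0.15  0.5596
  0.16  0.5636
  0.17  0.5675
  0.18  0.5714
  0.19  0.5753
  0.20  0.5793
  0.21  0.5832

$32.13

T = 0.25;  σ√T = 0.2500
d₁ = [ln(303/301) + (0.031 + ½·0.5²)·0.25] / (σ√T) = (0.0066 + 0.0390) / 0.2500 = 0.1825 which rounds to 0.18
d₂ = 0.1825 − 0.2500 = -0.0675 which rounds to -0.07
exp(−rT) = exp(−0.031·0.25) = 0.9923
C = 303·N(0.18) − 301·0.9923·N(-0.07) = 303·0.5714 − 301·0.9923·0.4721 = 173.1342 − 141.0079 = 32.1263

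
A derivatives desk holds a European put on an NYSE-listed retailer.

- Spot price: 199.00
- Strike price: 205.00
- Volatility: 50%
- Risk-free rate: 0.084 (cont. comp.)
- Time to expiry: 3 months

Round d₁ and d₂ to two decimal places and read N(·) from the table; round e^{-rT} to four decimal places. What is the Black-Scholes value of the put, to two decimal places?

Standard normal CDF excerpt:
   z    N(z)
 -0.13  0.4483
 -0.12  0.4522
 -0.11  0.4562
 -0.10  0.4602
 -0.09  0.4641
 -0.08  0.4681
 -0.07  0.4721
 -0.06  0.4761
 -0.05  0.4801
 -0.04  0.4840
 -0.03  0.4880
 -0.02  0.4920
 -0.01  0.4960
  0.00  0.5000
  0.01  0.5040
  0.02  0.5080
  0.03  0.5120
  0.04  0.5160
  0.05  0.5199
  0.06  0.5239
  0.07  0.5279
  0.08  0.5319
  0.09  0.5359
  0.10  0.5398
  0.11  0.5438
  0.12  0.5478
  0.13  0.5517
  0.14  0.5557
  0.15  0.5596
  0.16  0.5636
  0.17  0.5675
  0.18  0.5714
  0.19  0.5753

σ√T = 0.5·√0.25 = 0.2500
d₁ = [ln(199/205) + (0.084 + 0.5²/2)·0.25] / 0.2500 = [-0.0297 + 0.0523] / 0.2500 = 0.0902 ⇒ 0.09
d₂ = d₁ − σ√T = 0.0902 − 0.2500 = -0.1598 ⇒ -0.16
exp(−rT) = exp(−0.084·0.25) = 0.9792
N(−d₂) = N(0.16) = 0.5636;  N(−d₁) = N(-0.09) = 0.4641
P = 205·0.9792·0.5636 − 199·0.4641 = 113.1348 − 92.3559 = 20.7789

20.78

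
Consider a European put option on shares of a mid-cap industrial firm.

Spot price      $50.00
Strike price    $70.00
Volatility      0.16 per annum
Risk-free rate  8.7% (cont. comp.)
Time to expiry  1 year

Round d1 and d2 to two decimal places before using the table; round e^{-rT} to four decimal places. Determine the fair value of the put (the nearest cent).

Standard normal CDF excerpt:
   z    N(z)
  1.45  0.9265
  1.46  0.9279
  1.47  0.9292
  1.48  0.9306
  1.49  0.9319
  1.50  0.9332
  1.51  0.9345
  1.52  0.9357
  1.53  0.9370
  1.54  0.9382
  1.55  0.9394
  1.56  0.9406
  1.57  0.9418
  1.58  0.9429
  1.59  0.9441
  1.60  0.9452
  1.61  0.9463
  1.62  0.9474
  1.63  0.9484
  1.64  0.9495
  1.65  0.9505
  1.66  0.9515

T = 1;  σ√T = 0.1600
ln(S/K) + (r + σ²/2)T = ln(50/70) + (0.087 + 0.16²/2)·1 = -0.3365 + 0.0998 = -0.2367
d₁ = -0.2367 / 0.1600 = -1.4792 which rounds to -1.48
d₂ = d₁ − σ√T = -1.4792 − 0.1600 = -1.6392 which rounds to -1.64
e^(−rT) = e^(−0.087·1) = 0.9167
P = 70·0.9167·N(1.64) − 50·N(1.48) = 70·0.9167·0.9495 − 50·0.9306 = 60.9285 − 46.5300 = 14.3985

$14.40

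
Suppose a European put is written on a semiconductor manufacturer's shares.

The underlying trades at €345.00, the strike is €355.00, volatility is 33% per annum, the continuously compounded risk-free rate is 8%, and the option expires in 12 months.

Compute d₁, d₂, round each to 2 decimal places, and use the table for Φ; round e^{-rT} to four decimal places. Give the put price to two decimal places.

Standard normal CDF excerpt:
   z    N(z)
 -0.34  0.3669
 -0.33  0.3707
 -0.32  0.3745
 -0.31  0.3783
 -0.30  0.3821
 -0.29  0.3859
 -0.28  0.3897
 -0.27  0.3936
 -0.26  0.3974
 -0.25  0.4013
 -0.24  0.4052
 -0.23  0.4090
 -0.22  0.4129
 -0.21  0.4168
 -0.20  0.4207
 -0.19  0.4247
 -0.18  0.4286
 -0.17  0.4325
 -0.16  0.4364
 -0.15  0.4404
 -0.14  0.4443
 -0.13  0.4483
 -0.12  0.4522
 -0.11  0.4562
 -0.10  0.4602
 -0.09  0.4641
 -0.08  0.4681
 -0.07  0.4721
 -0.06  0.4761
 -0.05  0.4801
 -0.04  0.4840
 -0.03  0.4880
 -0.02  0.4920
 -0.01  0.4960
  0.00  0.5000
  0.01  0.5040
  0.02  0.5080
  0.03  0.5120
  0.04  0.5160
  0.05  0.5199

€35.96

σ√T = 0.33·√1 = 0.3300
ln(S/K) + (r + σ²/2)T = ln(345/355) + (0.08 + 0.33²/2)·1 = -0.0286 + 0.1345 = 0.1059
d₁ = 0.1059 / 0.3300 = 0.3208 → 0.32
d₂ = d₁ − σ√T = 0.3208 − 0.3300 = -0.0092 → -0.01
e^(−rT) = e^(−0.08·1) = 0.9231
N(−d₂) = N(0.01) = 0.5040;  N(−d₁) = N(-0.32) = 0.3745
P = 355·0.9231·0.5040 − 345·0.3745 = 165.1611 − 129.2025 = 35.9586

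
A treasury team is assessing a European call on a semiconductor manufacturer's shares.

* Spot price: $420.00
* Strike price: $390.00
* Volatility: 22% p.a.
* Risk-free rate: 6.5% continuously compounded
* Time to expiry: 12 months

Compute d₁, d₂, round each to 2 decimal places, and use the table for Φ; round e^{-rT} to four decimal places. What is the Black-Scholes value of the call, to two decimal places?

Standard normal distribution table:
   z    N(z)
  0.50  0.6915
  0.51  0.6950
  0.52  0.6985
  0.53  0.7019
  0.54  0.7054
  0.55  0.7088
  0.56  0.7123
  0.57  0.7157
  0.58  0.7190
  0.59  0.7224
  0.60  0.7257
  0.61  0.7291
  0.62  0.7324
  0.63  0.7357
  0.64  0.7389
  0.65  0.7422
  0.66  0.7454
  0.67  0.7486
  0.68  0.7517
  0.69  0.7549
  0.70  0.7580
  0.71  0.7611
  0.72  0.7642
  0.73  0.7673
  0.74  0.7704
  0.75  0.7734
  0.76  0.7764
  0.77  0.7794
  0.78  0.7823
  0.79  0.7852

$68.29

T = 1;  σ√T = 0.2200
d₁ = [ln(420/390) + (0.065 + 0.22²/2)·1] / 0.2200 = [0.0741 + 0.0892] / 0.2200 = 0.7423 which rounds to 0.74
d₂ = d₁ − σ√T = 0.7423 − 0.2200 = 0.5223 which rounds to 0.52
exp(−rT) = exp(−0.065·1) = 0.9371
C = 420·N(0.74) − 390·0.9371·N(0.52) = 420·0.7704 − 390·0.9371·0.6985 = 323.5680 − 255.2801 = 68.2879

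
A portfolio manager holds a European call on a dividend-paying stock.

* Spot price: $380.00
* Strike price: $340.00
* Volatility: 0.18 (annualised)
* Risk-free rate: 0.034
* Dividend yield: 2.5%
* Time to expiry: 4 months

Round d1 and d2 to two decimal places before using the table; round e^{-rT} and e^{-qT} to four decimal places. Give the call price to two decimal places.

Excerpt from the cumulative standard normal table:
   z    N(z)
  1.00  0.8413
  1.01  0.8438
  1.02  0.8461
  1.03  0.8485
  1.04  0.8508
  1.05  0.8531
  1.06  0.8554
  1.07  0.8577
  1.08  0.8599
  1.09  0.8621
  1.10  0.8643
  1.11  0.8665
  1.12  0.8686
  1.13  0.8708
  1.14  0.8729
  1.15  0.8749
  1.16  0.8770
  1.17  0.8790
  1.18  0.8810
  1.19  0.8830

$42.93

σ√T = 0.18 × 0.5774 = 0.1039
ln(S/K) + (r − q + σ²/2)T = ln(380/340) + (0.034 − 0.025 + 0.18²/2)·0.3333 = 0.1112 + 0.0084 = 0.1196
d₁ = 0.1196 / 0.1039 = 1.1511 ≈ 1.15
d₂ = d₁ − σ√T = 1.1511 − 0.1039 = 1.0472 ≈ 1.05
exp(−qT) = exp(−0.025·0.3333) = 0.9917;  exp(−rT) = exp(−0.034·0.3333) = 0.9887
N(d₁) = N(1.15) = 0.8749;  N(d₂) = N(1.05) = 0.8531
C = 380·0.9917·0.8749 − 340·0.9887·0.8531 = 329.7026 − 286.7764 = 42.9262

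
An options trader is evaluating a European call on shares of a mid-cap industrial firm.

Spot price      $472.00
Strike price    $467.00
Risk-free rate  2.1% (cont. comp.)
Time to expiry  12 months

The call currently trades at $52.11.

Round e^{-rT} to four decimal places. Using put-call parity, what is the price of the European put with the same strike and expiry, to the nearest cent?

exp(−rT) = exp(−0.021·1) = 0.9792
Put-call parity: C − P = S − K·e^(−rT) = 472 − 467·0.9792 = 472 − 457.2864 = 14.7136
P = C − (C − P) = 52.11 − (14.7136) = 37.3964

$37.40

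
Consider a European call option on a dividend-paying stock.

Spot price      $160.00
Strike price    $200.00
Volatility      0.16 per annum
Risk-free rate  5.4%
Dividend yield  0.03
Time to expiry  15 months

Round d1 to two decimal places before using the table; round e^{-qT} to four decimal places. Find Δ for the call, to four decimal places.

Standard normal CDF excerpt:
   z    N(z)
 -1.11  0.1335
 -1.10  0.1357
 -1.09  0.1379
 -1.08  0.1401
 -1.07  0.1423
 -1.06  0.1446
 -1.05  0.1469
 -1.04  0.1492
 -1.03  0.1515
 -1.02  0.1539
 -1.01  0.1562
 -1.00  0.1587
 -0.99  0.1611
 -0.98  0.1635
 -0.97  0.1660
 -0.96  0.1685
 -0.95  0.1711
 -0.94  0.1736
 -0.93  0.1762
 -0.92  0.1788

σ√T = 0.16 × 1.1180 = 0.1789
d₁ = [ln(160/200) + (0.054 − 0.03 + ½·0.16²)·1.25] / (σ√T) = (-0.2231 + 0.0460) / 0.1789 = -0.9903 which rounds to -0.99
N(d₁) = N(-0.99) = 0.1611
Δ_call = exp(−qT)·N(d₁) = 0.9632·0.1611 = 0.1552

0.1552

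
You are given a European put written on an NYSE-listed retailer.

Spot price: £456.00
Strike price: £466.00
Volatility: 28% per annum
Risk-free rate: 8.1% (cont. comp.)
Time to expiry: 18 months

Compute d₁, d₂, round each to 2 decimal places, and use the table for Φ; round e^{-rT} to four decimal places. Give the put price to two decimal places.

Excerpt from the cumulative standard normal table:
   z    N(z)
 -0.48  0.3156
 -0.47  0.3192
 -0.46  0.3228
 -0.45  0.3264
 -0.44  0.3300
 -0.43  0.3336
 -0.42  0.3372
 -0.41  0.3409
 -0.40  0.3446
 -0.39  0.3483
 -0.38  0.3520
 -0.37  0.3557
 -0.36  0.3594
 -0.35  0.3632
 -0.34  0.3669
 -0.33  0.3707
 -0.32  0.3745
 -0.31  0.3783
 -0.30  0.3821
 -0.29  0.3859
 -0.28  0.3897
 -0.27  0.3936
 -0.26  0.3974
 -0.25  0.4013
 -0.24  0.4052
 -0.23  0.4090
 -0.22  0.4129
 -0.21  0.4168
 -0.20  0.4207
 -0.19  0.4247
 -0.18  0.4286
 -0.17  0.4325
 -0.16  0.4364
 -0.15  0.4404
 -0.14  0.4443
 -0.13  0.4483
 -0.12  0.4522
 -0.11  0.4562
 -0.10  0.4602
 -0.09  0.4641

σ√T = 0.28·√1.5 = 0.3429
d₁ = [ln(456/466) + (0.081 + 0.28²/2)·1.5] / 0.3429 = [-0.0217 + 0.1803] / 0.3429 = 0.4625 ⇒ 0.46
d₂ = d₁ − σ√T = 0.4625 − 0.3429 = 0.1196 ⇒ 0.12
e^(−rT) = e^(−0.081·1.5) = 0.8856
N(−d₂) = N(-0.12) = 0.4522;  N(−d₁) = N(-0.46) = 0.3228
P = 466·0.8856·0.4522 − 456·0.3228 = 186.6182 − 147.1968 = 39.4214

£39.42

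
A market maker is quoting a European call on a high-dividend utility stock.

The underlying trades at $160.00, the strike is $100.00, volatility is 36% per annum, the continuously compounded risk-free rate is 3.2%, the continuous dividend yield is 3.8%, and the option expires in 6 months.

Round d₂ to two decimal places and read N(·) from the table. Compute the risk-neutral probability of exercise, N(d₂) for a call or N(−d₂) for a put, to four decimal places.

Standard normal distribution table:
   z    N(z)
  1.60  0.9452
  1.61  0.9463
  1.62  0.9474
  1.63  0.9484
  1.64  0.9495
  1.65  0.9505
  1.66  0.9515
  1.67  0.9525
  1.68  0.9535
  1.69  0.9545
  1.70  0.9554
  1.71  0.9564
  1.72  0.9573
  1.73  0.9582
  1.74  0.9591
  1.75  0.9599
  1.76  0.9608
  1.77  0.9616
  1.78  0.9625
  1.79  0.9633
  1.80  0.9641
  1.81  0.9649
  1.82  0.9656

T = 0.5;  σ√T = 0.2546
d₁ = [ln(160/100) + (0.032 − 0.038 + 0.36²/2)·0.5] / 0.2546 = [0.4700 + 0.0294] / 0.2546 = 1.9618 which rounds to 1.96
d₂ = d₁ − σ√T = 1.9618 − 0.2546 = 1.7073 which rounds to 1.71
Risk-neutral Pr[S_T > K] = N(d₂) = N(1.71) = 0.9564

0.9564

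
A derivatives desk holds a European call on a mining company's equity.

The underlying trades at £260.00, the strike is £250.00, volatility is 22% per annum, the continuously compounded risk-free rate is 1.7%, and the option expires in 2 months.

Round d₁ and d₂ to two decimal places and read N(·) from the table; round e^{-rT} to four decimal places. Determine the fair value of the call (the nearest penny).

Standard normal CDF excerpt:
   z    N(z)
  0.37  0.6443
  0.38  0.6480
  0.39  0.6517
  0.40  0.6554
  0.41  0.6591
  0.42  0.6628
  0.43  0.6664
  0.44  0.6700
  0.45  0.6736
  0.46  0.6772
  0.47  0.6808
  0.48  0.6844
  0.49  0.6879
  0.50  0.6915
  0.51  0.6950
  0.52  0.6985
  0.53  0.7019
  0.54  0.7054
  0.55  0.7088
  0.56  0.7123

£15.46

T = 0.1667;  σ√T = 0.0898
ln(S/K) + (r + σ²/2)T = ln(260/250) + (0.017 + 0.22²/2)·0.1667 = 0.0392 + 0.0069 = 0.0461
d₁ = 0.0461 / 0.0898 = 0.5131 → 0.51
d₂ = d₁ − σ√T = 0.5131 − 0.0898 = 0.4233 → 0.42
e^(−rT) = e^(−0.017·0.1667) = 0.9972
N(d₁) = N(0.51) = 0.6950;  N(d₂) = N(0.42) = 0.6628
C = 260·0.6950 − 250·0.9972·0.6628 = 180.7000 − 165.2360 = 15.4640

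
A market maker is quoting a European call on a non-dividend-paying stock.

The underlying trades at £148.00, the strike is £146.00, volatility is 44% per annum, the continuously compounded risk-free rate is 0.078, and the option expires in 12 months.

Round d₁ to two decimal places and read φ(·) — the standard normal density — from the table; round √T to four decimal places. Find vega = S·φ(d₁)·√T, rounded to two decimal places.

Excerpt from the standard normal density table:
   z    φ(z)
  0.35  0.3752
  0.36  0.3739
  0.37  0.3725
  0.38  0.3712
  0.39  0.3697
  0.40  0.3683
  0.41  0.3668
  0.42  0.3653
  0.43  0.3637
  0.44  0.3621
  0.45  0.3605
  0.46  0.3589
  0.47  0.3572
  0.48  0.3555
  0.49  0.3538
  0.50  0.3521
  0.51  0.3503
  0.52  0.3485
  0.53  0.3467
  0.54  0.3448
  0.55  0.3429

T = 1;  σ√T = 0.4400
ln(S/K) + (r + σ²/2)T = ln(148/146) + (0.078 + 0.44²/2)·1 = 0.0136 + 0.1748 = 0.1884
d₁ = 0.1884 / 0.4400 = 0.4282 which rounds to 0.43
√T = √1 = 1.0000
φ(d₁) = φ(0.43) = 0.3637
vega = S·φ(d₁)·√T = 148·0.3637·1.0000 = 53.8276
(The put has the same vega.)

53.83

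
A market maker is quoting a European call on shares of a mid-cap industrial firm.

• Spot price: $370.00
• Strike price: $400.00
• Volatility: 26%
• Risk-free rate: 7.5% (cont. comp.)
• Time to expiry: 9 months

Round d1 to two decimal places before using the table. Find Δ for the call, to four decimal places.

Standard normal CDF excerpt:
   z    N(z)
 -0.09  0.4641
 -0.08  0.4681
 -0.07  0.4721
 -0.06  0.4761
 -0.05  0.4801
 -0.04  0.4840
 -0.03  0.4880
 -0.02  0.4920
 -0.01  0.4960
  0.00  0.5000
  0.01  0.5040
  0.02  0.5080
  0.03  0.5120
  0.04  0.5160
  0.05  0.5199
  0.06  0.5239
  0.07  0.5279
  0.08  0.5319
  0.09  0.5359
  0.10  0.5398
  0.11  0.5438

σ√T = 0.26 × 0.8660 = 0.2252
d₁ = [ln(370/400) + (0.075 + ½·0.26²)·0.75] / (σ√T) = (-0.0780 + 0.0816) / 0.2252 = 0.0162 → 0.02
N(d₁) = N(0.02) = 0.5080
Δ_call = N(d₁) = 0.5080

0.5080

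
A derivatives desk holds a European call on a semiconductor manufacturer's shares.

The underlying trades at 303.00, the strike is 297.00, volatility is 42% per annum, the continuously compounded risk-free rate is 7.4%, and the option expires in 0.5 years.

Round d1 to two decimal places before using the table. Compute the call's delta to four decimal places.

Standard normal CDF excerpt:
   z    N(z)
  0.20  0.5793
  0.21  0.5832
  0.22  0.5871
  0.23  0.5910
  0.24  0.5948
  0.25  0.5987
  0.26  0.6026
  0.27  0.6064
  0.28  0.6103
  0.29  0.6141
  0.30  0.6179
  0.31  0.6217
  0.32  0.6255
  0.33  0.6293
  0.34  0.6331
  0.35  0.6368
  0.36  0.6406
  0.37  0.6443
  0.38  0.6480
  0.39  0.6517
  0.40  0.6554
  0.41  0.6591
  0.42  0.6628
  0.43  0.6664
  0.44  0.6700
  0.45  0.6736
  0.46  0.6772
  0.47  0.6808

0.6331

T = 0.5;  σ√T = 0.2970
d₁ = [ln(303/297) + (0.074 + 0.42²/2)·0.5] / 0.2970 = [0.0200 + 0.0811] / 0.2970 = 0.3404 ≈ 0.34
N(d₁) = N(0.34) = 0.6331
Δ_call = N(d₁) = 0.6331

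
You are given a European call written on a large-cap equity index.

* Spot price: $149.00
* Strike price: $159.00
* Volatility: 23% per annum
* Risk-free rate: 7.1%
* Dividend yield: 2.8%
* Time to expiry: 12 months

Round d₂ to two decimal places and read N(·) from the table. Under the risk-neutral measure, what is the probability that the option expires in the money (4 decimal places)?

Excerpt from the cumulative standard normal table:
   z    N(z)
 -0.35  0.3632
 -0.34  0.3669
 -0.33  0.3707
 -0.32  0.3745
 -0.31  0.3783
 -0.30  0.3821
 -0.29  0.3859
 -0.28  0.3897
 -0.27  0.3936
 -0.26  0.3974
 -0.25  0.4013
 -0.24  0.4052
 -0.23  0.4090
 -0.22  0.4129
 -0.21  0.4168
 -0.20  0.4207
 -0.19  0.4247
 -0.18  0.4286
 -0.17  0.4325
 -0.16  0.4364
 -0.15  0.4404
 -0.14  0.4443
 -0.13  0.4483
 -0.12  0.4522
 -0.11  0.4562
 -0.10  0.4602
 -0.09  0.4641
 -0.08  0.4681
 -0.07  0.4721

0.4168

σ√T = 0.23 × 1.0000 = 0.2300
d₁ = [ln(149/159) + (0.071 − 0.028 + 0.23²/2)·1] / 0.2300 = [-0.0650 + 0.0694] / 0.2300 = 0.0195 which rounds to 0.02
d₂ = d₁ − σ√T = 0.0195 − 0.2300 = -0.2105 which rounds to -0.21
Risk-neutral Pr[S_T > K] = N(d₂) = N(-0.21) = 0.4168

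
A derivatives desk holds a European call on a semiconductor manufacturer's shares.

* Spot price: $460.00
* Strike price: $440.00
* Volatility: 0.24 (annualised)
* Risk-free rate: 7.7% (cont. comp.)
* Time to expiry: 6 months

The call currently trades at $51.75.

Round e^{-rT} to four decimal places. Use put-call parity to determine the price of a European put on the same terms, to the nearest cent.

e^(−rT) = e^(−0.077·0.5) = 0.9622
Put-call parity: C − P = S − K·e^(−rT) = 460 − 440·0.9622 = 460 − 423.3680 = 36.6320
P = C − (C − P) = 51.75 − (36.6320) = 15.1180

$15.12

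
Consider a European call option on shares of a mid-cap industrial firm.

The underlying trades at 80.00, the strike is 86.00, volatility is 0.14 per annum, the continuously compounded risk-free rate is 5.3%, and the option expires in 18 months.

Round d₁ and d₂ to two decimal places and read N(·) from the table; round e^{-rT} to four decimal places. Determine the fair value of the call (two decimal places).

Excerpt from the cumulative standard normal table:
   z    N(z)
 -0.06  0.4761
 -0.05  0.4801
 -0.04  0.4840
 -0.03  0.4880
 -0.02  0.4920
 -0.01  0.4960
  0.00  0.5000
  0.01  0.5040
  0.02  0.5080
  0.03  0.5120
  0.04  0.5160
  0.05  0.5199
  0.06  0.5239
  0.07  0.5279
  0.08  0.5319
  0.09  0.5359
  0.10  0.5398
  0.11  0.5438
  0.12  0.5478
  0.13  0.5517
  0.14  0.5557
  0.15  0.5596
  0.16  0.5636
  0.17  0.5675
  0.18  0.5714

5.69

σ√T = 0.14·√1.5 = 0.1715
d₁ = [ln(80/86) + (0.053 + 0.14²/2)·1.5] / 0.1715 = [-0.0723 + 0.0942] / 0.1715 = 0.1276 → 0.13
d₂ = d₁ − σ√T = 0.1276 − 0.1715 = -0.0439 → -0.04
exp(−rT) = exp(−0.053·1.5) = 0.9236
N(d₁) = N(0.13) = 0.5517;  N(d₂) = N(-0.04) = 0.4840
C = 80·0.5517 − 86·0.9236·0.4840 = 44.1360 − 38.4439 = 5.6921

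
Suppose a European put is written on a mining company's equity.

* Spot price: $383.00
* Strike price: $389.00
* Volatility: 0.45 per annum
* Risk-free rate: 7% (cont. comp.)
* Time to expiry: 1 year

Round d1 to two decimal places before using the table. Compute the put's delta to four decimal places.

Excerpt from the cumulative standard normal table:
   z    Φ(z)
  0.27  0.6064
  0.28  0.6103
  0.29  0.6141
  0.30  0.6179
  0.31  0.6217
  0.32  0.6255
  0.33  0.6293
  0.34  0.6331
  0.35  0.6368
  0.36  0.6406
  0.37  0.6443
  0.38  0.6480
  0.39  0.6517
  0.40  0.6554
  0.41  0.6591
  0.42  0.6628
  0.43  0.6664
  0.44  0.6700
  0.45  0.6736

-0.3632

σ√T = 0.45·√1 = 0.4500
d₁ = [ln(383/389) + (0.07 + 0.45²/2)·1] / 0.4500 = [-0.0155 + 0.1713] / 0.4500 = 0.3460 which rounds to 0.35
N(d₁) = N(0.35) = 0.6368
Δ_put = N(d₁) − 1 = 0.6368 − 1 = -0.3632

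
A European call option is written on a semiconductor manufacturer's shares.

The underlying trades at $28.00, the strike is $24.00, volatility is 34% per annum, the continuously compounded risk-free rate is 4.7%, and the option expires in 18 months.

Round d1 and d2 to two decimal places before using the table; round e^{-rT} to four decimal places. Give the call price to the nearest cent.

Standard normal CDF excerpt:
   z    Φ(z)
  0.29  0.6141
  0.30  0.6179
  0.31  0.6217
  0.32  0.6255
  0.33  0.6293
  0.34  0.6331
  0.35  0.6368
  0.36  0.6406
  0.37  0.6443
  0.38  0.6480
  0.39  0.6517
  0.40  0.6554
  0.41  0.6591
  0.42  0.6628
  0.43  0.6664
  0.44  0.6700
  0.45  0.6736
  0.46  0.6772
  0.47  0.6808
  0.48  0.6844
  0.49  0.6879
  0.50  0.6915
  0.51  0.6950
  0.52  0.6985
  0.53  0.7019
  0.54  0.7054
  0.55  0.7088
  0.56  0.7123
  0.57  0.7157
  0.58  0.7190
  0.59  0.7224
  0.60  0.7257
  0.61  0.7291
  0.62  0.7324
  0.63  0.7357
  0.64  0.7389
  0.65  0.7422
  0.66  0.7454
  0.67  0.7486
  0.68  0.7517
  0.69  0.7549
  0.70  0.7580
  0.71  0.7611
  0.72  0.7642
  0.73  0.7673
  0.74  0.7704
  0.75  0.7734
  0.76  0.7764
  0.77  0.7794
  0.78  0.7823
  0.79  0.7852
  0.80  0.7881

$7.58

T = 1.5;  σ√T = 0.4164
ln(S/K) + (r + σ²/2)T = ln(28/24) + (0.047 + 0.34²/2)·1.5 = 0.1542 + 0.1572 = 0.3114
d₁ = 0.3114 / 0.4164 = 0.7477 which rounds to 0.75
d₂ = d₁ − σ√T = 0.7477 − 0.4164 = 0.3313 which rounds to 0.33
e^(−rT) = e^(−0.047·1.5) = 0.9319
N(d₁) = N(0.75) = 0.7734;  N(d₂) = N(0.33) = 0.6293
C = 28·0.7734 − 24·0.9319·0.6293 = 21.6552 − 14.0747 = 7.5805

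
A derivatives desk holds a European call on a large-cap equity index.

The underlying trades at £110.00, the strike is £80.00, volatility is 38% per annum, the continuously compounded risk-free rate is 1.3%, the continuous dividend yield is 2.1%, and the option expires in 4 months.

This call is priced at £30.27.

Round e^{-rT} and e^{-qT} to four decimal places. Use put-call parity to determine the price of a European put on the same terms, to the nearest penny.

£0.70

e^(−qT) = e^(−0.021·0.3333) = 0.9930;  e^(−rT) = e^(−0.013·0.3333) = 0.9957
Put-call parity: C − P = S·e^(−qT) − K·e^(−rT) = 110·0.9930 − 80·0.9957 = 109.2300 − 79.6560 = 29.5740
P = C − (C − P) = 30.27 − (29.5740) = 0.6960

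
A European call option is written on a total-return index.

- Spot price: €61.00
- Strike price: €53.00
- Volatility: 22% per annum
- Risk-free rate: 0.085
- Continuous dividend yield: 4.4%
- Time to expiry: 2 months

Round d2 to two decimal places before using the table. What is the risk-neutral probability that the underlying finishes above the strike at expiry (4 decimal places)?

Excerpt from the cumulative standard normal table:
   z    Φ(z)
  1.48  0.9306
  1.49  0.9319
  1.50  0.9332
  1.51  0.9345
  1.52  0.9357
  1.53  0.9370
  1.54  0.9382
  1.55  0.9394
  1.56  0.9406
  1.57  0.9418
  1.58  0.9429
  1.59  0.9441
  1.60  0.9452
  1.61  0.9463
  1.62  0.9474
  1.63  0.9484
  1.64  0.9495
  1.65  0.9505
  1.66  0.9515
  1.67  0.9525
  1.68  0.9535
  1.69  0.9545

0.9452

σ√T = 0.22·√0.1667 = 0.0898
ln(S/K) + (r − q + σ²/2)T = ln(61/53) + (0.085 − 0.044 + 0.22²/2)·0.1667 = 0.1406 + 0.0109 = 0.1514
d₁ = 0.1514 / 0.0898 = 1.6862 → 1.69
d₂ = d₁ − σ√T = 1.6862 − 0.0898 = 1.5964 → 1.60
Risk-neutral Pr[S_T > K] = N(d₂) = N(1.60) = 0.9452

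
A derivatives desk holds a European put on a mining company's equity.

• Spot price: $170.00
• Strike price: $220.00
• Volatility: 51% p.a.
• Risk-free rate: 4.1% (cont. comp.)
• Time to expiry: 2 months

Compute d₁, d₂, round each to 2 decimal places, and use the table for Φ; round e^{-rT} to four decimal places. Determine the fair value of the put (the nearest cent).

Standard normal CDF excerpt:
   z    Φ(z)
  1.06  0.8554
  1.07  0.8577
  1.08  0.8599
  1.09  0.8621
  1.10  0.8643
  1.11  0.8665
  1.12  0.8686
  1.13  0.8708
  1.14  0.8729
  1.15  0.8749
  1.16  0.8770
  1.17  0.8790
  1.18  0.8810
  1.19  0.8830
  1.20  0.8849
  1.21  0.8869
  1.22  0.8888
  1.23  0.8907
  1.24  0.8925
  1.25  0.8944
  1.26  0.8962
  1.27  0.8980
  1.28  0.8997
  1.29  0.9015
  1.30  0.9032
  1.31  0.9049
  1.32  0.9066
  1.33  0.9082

$50.79

σ√T = 0.51 × 0.4082 = 0.2082
d₁ = [ln(170/220) + (0.041 + 0.51²/2)·0.1667] / 0.2082 = [-0.2578 + 0.0285] / 0.2082 = -1.1014 ⇒ -1.10
d₂ = d₁ − σ√T = -1.1014 − 0.2082 = -1.3096 ⇒ -1.31
exp(−rT) = exp(−0.041·0.1667) = 0.9932
N(−d₂) = N(1.31) = 0.9049;  N(−d₁) = N(1.10) = 0.8643
P = 220·0.9932·0.9049 − 170·0.8643 = 197.7243 − 146.9310 = 50.7933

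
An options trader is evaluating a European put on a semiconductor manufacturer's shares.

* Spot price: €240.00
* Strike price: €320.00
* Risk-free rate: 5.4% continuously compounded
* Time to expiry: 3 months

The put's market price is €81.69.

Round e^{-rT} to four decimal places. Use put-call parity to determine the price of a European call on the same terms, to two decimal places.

€5.98

exp(−rT) = exp(−0.054·0.25) = 0.9866
Put-call parity: C − P = S − K·e^(−rT) = 240 − 320·0.9866 = 240 − 315.7120 = -75.7120
C = P + (C − P) = 81.69 + (-75.7120) = 5.9780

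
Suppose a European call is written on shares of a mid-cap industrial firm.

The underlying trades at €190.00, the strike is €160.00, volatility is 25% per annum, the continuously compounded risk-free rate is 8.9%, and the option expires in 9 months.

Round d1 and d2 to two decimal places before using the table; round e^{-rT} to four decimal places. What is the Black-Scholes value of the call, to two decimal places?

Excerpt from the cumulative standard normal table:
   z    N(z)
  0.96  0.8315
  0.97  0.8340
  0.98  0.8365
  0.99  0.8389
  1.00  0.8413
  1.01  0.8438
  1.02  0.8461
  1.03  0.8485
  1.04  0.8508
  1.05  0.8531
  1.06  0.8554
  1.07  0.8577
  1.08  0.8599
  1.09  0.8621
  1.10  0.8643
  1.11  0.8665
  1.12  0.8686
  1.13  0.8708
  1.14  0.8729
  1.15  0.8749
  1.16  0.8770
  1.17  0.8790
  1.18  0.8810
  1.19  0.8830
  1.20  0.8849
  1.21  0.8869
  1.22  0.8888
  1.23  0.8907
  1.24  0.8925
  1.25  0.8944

σ√T = 0.25 × 0.8660 = 0.2165
d₁ = [ln(190/160) + (0.089 + 0.25²/2)·0.75] / 0.2165 = [0.1719 + 0.0902] / 0.2165 = 1.2103 ≈ 1.21
d₂ = d₁ − σ√T = 1.2103 − 0.2165 = 0.9938 ≈ 0.99
e^(−rT) = e^(−0.089·0.75) = 0.9354
N(d₁) = N(1.21) = 0.8869;  N(d₂) = N(0.99) = 0.8389
C = 190·0.8869 − 160·0.9354·0.8389 = 168.5110 − 125.5531 = 42.9579

€42.96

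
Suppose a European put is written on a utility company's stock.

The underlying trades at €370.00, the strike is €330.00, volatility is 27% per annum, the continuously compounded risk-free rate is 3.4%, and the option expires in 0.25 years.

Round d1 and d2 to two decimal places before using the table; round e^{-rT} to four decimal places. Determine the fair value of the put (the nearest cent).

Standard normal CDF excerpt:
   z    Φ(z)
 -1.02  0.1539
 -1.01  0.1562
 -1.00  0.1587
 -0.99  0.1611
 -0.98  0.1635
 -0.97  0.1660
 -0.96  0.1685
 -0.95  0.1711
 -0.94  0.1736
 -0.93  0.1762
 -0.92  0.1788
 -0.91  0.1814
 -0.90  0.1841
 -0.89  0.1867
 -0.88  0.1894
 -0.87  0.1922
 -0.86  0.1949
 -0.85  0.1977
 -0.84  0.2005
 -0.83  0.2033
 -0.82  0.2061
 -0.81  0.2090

T = 0.25;  σ√T = 0.1350
d₁ = [ln(370/330) + (0.034 + 0.27²/2)·0.25] / 0.1350 = [0.1144 + 0.0176] / 0.1350 = 0.9779 → 0.98
d₂ = d₁ − σ√T = 0.9779 − 0.1350 = 0.8429 → 0.84
e^(−rT) = e^(−0.034·0.25) = 0.9915
N(−d₂) = N(-0.84) = 0.2005;  N(−d₁) = N(-0.98) = 0.1635
P = 330·0.9915·0.2005 − 370·0.1635 = 65.6026 − 60.4950 = 5.1076

€5.11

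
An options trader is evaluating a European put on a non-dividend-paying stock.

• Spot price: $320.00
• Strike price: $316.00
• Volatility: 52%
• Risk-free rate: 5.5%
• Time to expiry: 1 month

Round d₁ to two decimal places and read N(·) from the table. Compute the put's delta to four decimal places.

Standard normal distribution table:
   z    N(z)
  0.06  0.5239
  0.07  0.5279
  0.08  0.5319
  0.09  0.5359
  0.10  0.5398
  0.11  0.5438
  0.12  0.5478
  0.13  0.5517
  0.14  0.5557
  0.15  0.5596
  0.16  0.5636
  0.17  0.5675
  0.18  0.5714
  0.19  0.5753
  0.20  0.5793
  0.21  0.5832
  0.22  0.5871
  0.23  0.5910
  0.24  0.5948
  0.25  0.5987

-0.4247

T = 0.08333;  σ√T = 0.1501
d₁ = [ln(320/316) + (0.055 + 0.52²/2)·0.08333] / 0.1501 = [0.0126 + 0.0158] / 0.1501 = 0.1894 ≈ 0.19
N(d₁) = N(0.19) = 0.5753
Δ_put = N(d₁) − 1 = 0.5753 − 1 = -0.4247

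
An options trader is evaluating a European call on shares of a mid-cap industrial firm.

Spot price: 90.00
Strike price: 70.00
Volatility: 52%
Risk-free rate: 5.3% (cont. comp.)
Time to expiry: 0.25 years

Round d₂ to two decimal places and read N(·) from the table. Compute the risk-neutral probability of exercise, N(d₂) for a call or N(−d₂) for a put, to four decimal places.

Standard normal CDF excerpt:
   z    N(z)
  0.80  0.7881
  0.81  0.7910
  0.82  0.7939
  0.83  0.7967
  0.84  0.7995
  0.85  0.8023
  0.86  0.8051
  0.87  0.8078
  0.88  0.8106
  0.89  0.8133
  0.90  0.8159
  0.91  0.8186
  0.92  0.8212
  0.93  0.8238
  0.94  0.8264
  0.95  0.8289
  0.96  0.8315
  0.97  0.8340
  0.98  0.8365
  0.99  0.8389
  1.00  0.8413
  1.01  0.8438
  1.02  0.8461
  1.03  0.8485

T = 0.25;  σ√T = 0.2600
d₁ = [ln(90/70) + (0.053 + ½·0.52²)·0.25] / (σ√T) = (0.2513 + 0.0471) / 0.2600 = 1.1476 which rounds to 1.15
d₂ = 1.1476 − 0.2600 = 0.8876 which rounds to 0.89
Pr(exercise) under Q = N(d₂) = 0.8133

0.8133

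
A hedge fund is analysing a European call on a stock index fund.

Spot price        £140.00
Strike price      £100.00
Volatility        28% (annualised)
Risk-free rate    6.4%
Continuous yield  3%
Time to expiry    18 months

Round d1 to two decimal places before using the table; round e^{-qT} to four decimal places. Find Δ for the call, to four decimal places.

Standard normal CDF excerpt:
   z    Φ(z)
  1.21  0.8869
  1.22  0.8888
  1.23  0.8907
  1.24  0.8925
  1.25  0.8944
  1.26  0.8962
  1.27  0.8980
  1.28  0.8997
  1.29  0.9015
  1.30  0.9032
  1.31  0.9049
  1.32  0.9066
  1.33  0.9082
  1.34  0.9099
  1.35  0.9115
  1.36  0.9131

0.8635

σ√T = 0.28 × 1.2247 = 0.3429
d₁ = [ln(140/100) + (0.064 − 0.03 + 0.28²/2)·1.5] / 0.3429 = [0.3365 + 0.1098] / 0.3429 = 1.3014 ⇒ 1.30
N(d₁) = N(1.30) = 0.9032
Δ_call = exp(−qT)·N(d₁) = 0.9560·0.9032 = 0.8635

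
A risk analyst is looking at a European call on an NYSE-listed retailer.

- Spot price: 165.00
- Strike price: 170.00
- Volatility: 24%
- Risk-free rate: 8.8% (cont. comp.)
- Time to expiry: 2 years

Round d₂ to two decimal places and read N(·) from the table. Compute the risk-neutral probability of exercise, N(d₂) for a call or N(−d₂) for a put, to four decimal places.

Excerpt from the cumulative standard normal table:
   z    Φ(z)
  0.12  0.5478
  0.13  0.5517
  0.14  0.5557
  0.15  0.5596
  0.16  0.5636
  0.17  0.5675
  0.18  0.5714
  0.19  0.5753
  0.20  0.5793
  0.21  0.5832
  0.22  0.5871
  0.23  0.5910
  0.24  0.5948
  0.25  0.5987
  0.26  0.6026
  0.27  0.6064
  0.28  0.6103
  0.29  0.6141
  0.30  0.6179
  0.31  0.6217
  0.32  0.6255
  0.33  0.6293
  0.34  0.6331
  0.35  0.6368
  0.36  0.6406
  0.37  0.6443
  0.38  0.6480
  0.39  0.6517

σ√T = 0.24·√2 = 0.3394
d₁ = [ln(165/170) + (0.088 + 0.24²/2)·2] / 0.3394 = [-0.0299 + 0.2336] / 0.3394 = 0.6003 ⇒ 0.60
d₂ = d₁ − σ√T = 0.6003 − 0.3394 = 0.2609 ⇒ 0.26
Risk-neutral Pr[S_T > K] = N(d₂) = N(0.26) = 0.6026

0.6026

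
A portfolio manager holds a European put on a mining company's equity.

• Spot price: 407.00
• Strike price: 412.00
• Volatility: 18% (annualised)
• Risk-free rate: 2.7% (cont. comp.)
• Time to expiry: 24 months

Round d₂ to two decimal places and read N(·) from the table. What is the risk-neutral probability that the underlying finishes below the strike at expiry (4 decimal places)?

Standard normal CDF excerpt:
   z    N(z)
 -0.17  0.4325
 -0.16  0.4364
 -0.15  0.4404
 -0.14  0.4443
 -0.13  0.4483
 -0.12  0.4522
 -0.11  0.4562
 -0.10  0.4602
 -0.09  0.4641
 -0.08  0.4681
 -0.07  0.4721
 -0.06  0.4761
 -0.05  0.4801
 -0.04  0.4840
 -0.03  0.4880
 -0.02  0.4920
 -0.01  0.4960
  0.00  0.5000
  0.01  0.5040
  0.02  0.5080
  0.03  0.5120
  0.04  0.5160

σ√T = 0.18 × 1.4142 = 0.2546
d₁ = [ln(407/412) + (0.027 + 0.18²/2)·2] / 0.2546 = [-0.0122 + 0.0864] / 0.2546 = 0.2914 → 0.29
d₂ = d₁ − σ√T = 0.2914 − 0.2546 = 0.0369 → 0.04
Risk-neutral Pr[S_T < K] = N(−d₂) = N(-0.04) = 0.4840

0.4840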